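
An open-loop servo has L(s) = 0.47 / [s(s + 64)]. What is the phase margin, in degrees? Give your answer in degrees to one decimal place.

Gain crossover: |L(jω)| = 1 at ω ≈ 0.00734 rad/s.
∠L(j0.00734) = −90° − arctan(0.00734/64) ≈ -90.01°
PM = 180° + (-90.01°) = 89.99°

90.0°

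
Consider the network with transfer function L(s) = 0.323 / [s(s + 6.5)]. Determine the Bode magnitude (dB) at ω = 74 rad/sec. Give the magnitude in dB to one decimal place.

|j74 + 6.5| = √(74² + 6.5²) = 74.28
|j74| = 74
|L(j74)| = 0.323 / (74.28 × 74) = 5.8758e-05
20 log₁₀(5.8758e-05) = -84.62 dB

-84.6 dB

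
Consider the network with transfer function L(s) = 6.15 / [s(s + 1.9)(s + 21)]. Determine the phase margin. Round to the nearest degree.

85°

Gain crossover: |L(jω)| = 1 at ω ≈ 0.154 rad s⁻¹.
∠L(j0.154) = −90° − arctan(0.154/1.9) − arctan(0.154/21) ≈ -95.04°
PM = 180° + (-95.04°) = 84.96°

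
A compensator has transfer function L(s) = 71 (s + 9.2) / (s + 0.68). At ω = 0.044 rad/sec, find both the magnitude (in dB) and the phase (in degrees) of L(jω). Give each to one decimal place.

|j0.044 + 9.2| = √(0.044² + 9.2²) = 9.2
|j0.044 + 0.68| = √(0.044² + 0.68²) = 0.6814
|L(j0.044)| = 71 × 9.2 / 0.6814 = 958.59
20 log₁₀(958.59) = 59.63 dB
∠(j0.044 + 9.2) = arctan(0.044/9.2) = 0.27°
∠(j0.044 + 0.68) = arctan(0.044/0.68) = 3.70°
∠L(j0.044) = 0.27° − 3.70° = -3.43°

|L| = 59.6 dB, ∠L = -3.4°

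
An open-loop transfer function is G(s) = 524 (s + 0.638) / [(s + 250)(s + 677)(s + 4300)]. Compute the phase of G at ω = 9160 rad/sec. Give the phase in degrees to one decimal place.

∠(j9160 + 0.638) = arctan(9160/0.638) = 90.00°
∠(j9160 + 250) = arctan(9160/250) = 88.44°
∠(j9160 + 677) = arctan(9160/677) = 85.77°
∠(j9160 + 4300) = arctan(9160/4300) = 64.85°
∠G(j9160) = 90.00° − (88.44° + 85.77° + 64.85°) = -149.07°

-149.1°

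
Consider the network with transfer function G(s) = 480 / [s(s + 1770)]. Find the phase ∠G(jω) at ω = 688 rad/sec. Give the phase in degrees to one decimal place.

-111.2 deg

∠(j688 + 1770) = arctan(688/1770) = 21.24°
∠(j688) = 90.00°
∠G(j688) = − (21.24° + 90.00°) = -111.24°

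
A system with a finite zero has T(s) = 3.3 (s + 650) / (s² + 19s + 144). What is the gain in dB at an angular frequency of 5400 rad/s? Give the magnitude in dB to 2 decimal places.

|j5400 + 650| = √(5400² + 650²) = 5439
|(j5400)² + 19(j5400) + 144| = |-2.916e+07 + j1.026e+05| = 2.916e+07
|T(j5400)| = 3.3 × 5439 / 2.916e+07 = 0.00061552
20 log₁₀(0.00061552) = -64.215 dB

-64.22 dB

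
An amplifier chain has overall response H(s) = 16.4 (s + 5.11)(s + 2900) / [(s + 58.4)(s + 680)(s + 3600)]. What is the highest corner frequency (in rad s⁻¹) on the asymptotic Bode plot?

3600 rad s⁻¹

Break frequencies occur at each pole and zero magnitude: 5.11 rad s⁻¹, 58.4 rad s⁻¹, 680 rad s⁻¹, 2900 rad s⁻¹, 3600 rad s⁻¹.
The highest is 3600 rad s⁻¹.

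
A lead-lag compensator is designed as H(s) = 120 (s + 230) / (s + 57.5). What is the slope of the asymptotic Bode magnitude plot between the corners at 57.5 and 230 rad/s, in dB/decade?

In this band the factors already past their corner are: pole at 57.5; net slope = -20 dB/decade.

-20 dB/decade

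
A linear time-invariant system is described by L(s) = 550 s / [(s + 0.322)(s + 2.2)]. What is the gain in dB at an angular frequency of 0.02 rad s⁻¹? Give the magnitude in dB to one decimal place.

23.8 dB

|j0.02| = 0.02
|j0.02 + 0.322| = √(0.02² + 0.322²) = 0.3226
|j0.02 + 2.2| = √(0.02² + 2.2²) = 2.2
|L(j0.02)| = 550 × 0.02 / (0.3226 × 2.2) = 15.497
20 log₁₀(15.497) = 23.81 dB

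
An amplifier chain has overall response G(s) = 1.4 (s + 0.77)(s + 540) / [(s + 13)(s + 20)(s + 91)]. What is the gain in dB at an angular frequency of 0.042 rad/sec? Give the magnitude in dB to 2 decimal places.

|j0.042 + 0.77| = √(0.042² + 0.77²) = 0.7711
|j0.042 + 540| = √(0.042² + 540²) = 540
|j0.042 + 13| = √(0.042² + 13²) = 13
|j0.042 + 20| = √(0.042² + 20²) = 20
|j0.042 + 91| = √(0.042² + 91²) = 91
|G(j0.042)| = 1.4 × 0.7711 × 540 / (13 × 20 × 91) = 0.02464
20 log₁₀(0.02464) = -32.167 dB

-32.17 dB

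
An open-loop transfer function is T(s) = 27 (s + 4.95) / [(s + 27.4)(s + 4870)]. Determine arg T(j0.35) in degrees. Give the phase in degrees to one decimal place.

∠(j0.35 + 4.95) = arctan(0.35/4.95) = 4.04°
∠(j0.35 + 27.4) = arctan(0.35/27.4) = 0.73°
∠(j0.35 + 4870) = arctan(0.35/4870) = 0.00°
∠T(j0.35) = 4.04° − (0.73° + 0.00°) = 3.31°

3.3°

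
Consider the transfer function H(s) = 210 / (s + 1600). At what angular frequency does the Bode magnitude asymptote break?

The single real pole at s = −1600 gives a corner at ω = 1600 rad s⁻¹.

1600 rad s⁻¹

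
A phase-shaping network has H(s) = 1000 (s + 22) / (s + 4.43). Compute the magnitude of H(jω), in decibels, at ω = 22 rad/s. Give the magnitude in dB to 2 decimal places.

|j22 + 22| = √(22² + 22²) = 31.11
|j22 + 4.43| = √(22² + 4.43²) = 22.44
|H(j22)| = 1000 × 31.11 / 22.44 = 1386.4
20 log₁₀(1386.4) = 62.838 dB

62.84 dB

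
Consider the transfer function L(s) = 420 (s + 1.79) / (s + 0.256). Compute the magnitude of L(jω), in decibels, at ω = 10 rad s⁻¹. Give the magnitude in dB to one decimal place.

52.6 dB

|j10 + 1.79| = √(10² + 1.79²) = 10.16
|j10 + 0.256| = √(10² + 0.256²) = 10
|L(j10)| = 420 × 10.16 / 10 = 426.54
20 log₁₀(426.54) = 52.60 dB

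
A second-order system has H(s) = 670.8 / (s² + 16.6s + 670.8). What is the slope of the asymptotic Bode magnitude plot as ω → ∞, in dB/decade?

-40 dB/decade

With 0 zeros and 2 poles, the high-frequency asymptotic slope is 20 × (0 − 2) = -40 dB/decade.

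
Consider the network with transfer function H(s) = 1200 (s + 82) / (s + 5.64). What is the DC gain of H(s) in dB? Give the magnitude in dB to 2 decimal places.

H(0) = 1200 × 82 / 5.64 = 17447
20 log₁₀(17447) = 84.834 dB

84.83 dB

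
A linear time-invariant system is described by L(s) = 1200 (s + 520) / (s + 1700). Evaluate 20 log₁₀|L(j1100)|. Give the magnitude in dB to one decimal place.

57.2 dB

|j1100 + 520| = √(1100² + 520²) = 1217
|j1100 + 1700| = √(1100² + 1700²) = 2025
|L(j1100)| = 1200 × 1217 / 2025 = 721.07
20 log₁₀(721.07) = 57.16 dB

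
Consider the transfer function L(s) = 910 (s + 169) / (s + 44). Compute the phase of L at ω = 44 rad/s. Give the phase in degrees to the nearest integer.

∠(j44 + 169) = arctan(44/169) = 14.59°
∠(j44 + 44) = arctan(44/44) = 45.00°
∠L(j44) = 14.59° − 45.00° = -30.41°

-30°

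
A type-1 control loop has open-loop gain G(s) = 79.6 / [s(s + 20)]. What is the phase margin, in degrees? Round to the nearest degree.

Gain crossover: |G(jω)| = 1 at ω ≈ 3.91 rad/sec.
∠G(j3.91) = −90° − arctan(3.91/20) ≈ -101.05°
PM = 180° + (-101.05°) = 78.95°

79°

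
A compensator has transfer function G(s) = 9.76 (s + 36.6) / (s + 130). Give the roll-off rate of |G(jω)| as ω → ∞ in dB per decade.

With 1 zero and 1 pole, the high-frequency asymptotic slope is 20 × (1 − 1) = 0 dB/decade.

0 dB/decade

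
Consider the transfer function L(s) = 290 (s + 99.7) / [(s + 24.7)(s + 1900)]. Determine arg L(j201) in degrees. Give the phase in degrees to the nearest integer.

-25°

∠(j201 + 99.7) = arctan(201/99.7) = 63.62°
∠(j201 + 24.7) = arctan(201/24.7) = 82.99°
∠(j201 + 1900) = arctan(201/1900) = 6.04°
∠L(j201) = 63.62° − (82.99° + 6.04°) = -25.42°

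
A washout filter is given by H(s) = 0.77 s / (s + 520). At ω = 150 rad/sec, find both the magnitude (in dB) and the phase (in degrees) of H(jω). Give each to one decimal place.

|H| = -13.4 dB, ∠H = 73.9°

|j150| = 150
|j150 + 520| = √(150² + 520²) = 541.2
|H(j150)| = 0.77 × 150 / 541.2 = 0.21341
20 log₁₀(0.21341) = -13.42 dB
∠(j150) = 90.00°
∠(j150 + 520) = arctan(150/520) = 16.09°
∠H(j150) = 90.00° − 16.09° = 73.91°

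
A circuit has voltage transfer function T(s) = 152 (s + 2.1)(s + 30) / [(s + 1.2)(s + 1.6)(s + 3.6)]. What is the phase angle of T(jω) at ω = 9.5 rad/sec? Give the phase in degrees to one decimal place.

-137.4°

∠(j9.5 + 2.1) = arctan(9.5/2.1) = 77.54°
∠(j9.5 + 30) = arctan(9.5/30) = 17.57°
∠(j9.5 + 1.2) = arctan(9.5/1.2) = 82.80°
∠(j9.5 + 1.6) = arctan(9.5/1.6) = 80.44°
∠(j9.5 + 3.6) = arctan(9.5/3.6) = 69.25°
∠T(j9.5) = 77.54° + 17.57° − (82.80° + 80.44° + 69.25°) = -137.38°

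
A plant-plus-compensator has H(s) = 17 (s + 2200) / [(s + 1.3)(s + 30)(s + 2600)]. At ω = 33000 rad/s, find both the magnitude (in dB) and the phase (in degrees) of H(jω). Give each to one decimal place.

|j33000 + 2200| = √(33000² + 2200²) = 3.307e+04
|j33000 + 1.3| = √(33000² + 1.3²) = 3.3e+04
|j33000 + 30| = √(33000² + 30²) = 3.3e+04
|j33000 + 2600| = √(33000² + 2600²) = 3.31e+04
|H(j33000)| = 17 × 3.307e+04 / (3.3e+04 × 3.3e+04 × 3.31e+04) = 1.5597e-08
20 log₁₀(1.5597e-08) = -156.14 dB
∠(j33000 + 2200) = arctan(33000/2200) = 86.19°
∠(j33000 + 1.3) = arctan(33000/1.3) = 90.00°
∠(j33000 + 30) = arctan(33000/30) = 89.95°
∠(j33000 + 2600) = arctan(33000/2600) = 85.50°
∠H(j33000) = 86.19° − (90.00° + 89.95° + 85.50°) = -179.25°

|H| = -156.1 dB, ∠H = -179.3 deg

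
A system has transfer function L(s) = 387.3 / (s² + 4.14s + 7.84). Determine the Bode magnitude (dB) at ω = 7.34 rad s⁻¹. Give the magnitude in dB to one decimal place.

16.9 dB

|(j7.34)² + 4.14(j7.34) + 7.84| = |-46.036 + j30.388| = 55.16
|L(j7.34)| = 387.3 / 55.16 = 7.0213
20 log₁₀(7.0213) = 16.93 dB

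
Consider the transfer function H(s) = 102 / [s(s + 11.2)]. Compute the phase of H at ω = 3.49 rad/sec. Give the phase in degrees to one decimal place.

∠(j3.49 + 11.2) = arctan(3.49/11.2) = 17.31°
∠(j3.49) = 90.00°
∠H(j3.49) = − (17.31° + 90.00°) = -107.31°

-107.3°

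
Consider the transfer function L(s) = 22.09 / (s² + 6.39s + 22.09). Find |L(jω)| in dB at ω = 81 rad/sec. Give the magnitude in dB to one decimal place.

|(j81)² + 6.39(j81) + 22.09| = |-6538.9 + j517.59| = 6559
|L(j81)| = 22.09 / 6559 = 0.0033677
20 log₁₀(0.0033677) = -49.45 dB

-49.5 dB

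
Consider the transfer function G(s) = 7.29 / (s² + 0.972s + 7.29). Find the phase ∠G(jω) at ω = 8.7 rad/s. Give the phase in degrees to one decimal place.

-173.0 deg

∠[(j8.7)² + 0.972(j8.7) + 7.29] = ∠[-68.4 + j8.4564] = 172.95°
∠G(j8.7) = −172.95° = -172.95°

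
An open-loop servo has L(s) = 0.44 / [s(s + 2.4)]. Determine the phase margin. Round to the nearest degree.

Gain crossover: |L(jω)| = 1 at ω ≈ 0.183 rad/s.
∠L(j0.183) = −90° − arctan(0.183/2.4) ≈ -94.36°
PM = 180° + (-94.36°) = 85.64°

86 deg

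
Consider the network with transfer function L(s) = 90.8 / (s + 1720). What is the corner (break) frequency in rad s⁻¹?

The single real pole at s = −1720 gives a corner at ω = 1720 rad s⁻¹.

1720 rad s⁻¹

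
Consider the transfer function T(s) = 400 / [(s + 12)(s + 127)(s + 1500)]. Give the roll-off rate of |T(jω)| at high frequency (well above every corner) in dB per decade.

-60 dB/decade

With 0 zeros and 3 poles, the high-frequency asymptotic slope is 20 × (0 − 3) = -60 dB/decade.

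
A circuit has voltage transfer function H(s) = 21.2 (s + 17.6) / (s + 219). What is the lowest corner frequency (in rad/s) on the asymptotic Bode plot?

17.6 rad/s

Break frequencies occur at each pole and zero magnitude: 17.6 rad/s, 219 rad/s.
The lowest is 17.6 rad/s.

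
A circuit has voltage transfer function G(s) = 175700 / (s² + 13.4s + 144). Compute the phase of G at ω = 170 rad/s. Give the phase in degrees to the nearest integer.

-175°

∠[(j170)² + 13.4(j170) + 144] = ∠[-28756 + j2278] = 175.47°
∠G(j170) = −175.47° = -175.47°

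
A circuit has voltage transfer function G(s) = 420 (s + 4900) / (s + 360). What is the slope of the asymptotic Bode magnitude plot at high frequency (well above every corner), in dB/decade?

0 dB/decade

With 1 zero and 1 pole, the high-frequency asymptotic slope is 20 × (1 − 1) = 0 dB/decade.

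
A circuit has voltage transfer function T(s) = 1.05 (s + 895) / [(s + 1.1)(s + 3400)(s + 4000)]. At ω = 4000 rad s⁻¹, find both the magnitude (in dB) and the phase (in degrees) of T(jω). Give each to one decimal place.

|j4000 + 895| = √(4000² + 895²) = 4099
|j4000 + 1.1| = √(4000² + 1.1²) = 4000
|j4000 + 3400| = √(4000² + 3400²) = 5250
|j4000 + 4000| = √(4000² + 4000²) = 5657
|T(j4000)| = 1.05 × 4099 / (4000 × 5250 × 5657) = 3.6231e-08
20 log₁₀(3.6231e-08) = -148.82 dB
∠(j4000 + 895) = arctan(4000/895) = 77.39°
∠(j4000 + 1.1) = arctan(4000/1.1) = 89.98°
∠(j4000 + 3400) = arctan(4000/3400) = 49.64°
∠(j4000 + 4000) = arctan(4000/4000) = 45.00°
∠T(j4000) = 77.39° − (89.98° + 49.64° + 45.00°) = -107.23°

|T| = -148.8 dB, ∠T = -107.2°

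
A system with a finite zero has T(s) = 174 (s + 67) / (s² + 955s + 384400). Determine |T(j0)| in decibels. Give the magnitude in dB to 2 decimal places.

-30.36 dB

T(0) = 174 × 67 / 384400 = 0.030328
20 log₁₀(0.030328) = -30.363 dB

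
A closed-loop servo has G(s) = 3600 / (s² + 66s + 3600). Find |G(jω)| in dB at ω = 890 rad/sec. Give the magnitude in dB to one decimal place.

-46.8 dB

|(j890)² + 66(j890) + 3600| = |-7.885e+05 + j58740| = 7.907e+05
|G(j890)| = 3600 / 7.907e+05 = 0.004553
20 log₁₀(0.004553) = -46.83 dB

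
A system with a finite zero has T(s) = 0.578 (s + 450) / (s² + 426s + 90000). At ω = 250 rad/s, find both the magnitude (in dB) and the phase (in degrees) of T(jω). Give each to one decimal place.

|T| = -51.4 dB, ∠T = -46.5°

|j250 + 450| = √(250² + 450²) = 514.8
|(j250)² + 426(j250) + 90000| = |27500 + j1.065e+05| = 1.1e+05
|T(j250)| = 0.578 × 514.8 / 1.1e+05 = 0.0027051
20 log₁₀(0.0027051) = -51.36 dB
∠(j250 + 450) = arctan(250/450) = 29.05°
∠[(j250)² + 426(j250) + 90000] = ∠[27500 + j1.065e+05] = 75.52°
∠T(j250) = 29.05° − 75.52° = -46.47°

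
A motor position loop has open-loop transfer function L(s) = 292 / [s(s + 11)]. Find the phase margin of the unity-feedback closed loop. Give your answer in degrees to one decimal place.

Gain crossover: |L(jω)| = 1 at ω ≈ 15.4 rad/sec.
∠L(j15.4) = −90° − arctan(15.4/11) ≈ -144.49°
PM = 180° + (-144.49°) = 35.51°

35.5 deg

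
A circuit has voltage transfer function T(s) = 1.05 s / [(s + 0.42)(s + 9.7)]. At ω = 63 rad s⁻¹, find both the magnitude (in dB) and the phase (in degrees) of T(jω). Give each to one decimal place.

|j63| = 63
|j63 + 0.42| = √(63² + 0.42²) = 63
|j63 + 9.7| = √(63² + 9.7²) = 63.74
|T(j63)| = 1.05 × 63 / (63 × 63.74) = 0.016472
20 log₁₀(0.016472) = -35.66 dB
∠(j63) = 90.00°
∠(j63 + 0.42) = arctan(63/0.42) = 89.62°
∠(j63 + 9.7) = arctan(63/9.7) = 81.25°
∠T(j63) = 90.00° − (89.62° + 81.25°) = -80.87°

|T| = -35.7 dB, ∠T = -80.9°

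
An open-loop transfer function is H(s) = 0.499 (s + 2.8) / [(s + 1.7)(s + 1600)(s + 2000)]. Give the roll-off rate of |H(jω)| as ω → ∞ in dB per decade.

With 1 zero and 3 poles, the high-frequency asymptotic slope is 20 × (1 − 3) = -40 dB/decade.

-40 dB/decade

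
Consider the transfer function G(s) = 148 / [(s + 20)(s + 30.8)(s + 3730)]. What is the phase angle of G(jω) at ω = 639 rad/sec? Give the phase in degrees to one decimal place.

-185.2°

∠(j639 + 20) = arctan(639/20) = 88.21°
∠(j639 + 30.8) = arctan(639/30.8) = 87.24°
∠(j639 + 3730) = arctan(639/3730) = 9.72°
∠G(j639) = − (88.21° + 87.24° + 9.72°) = -185.17°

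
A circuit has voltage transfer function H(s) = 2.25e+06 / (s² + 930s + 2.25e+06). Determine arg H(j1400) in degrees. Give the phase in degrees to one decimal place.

∠[(j1400)² + 930(j1400) + 2.25e+06] = ∠[2.9e+05 + j1.302e+06] = 77.44°
∠H(j1400) = −77.44° = -77.44°

-77.4°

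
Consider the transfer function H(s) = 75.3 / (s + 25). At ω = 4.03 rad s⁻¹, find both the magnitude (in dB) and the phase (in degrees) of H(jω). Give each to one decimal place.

|j4.03 + 25| = √(4.03² + 25²) = 25.32
|H(j4.03)| = 75.3 / 25.32 = 2.9736
20 log₁₀(2.9736) = 9.47 dB
∠(j4.03 + 25) = arctan(4.03/25) = 9.16°
∠H(j4.03) = −9.16° = -9.16°

|H| = 9.5 dB, ∠H = -9.2°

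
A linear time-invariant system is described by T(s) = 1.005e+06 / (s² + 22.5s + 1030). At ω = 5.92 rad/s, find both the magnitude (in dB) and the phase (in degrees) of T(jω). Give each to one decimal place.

|(j5.92)² + 22.5(j5.92) + 1030| = |994.95 + j133.2| = 1004
|T(j5.92)| = 1.005e+06 / 1004 = 1001.2
20 log₁₀(1001.2) = 60.01 dB
∠[(j5.92)² + 22.5(j5.92) + 1030] = ∠[994.95 + j133.2] = 7.63°
∠T(j5.92) = −7.63° = -7.63°

|T| = 60.0 dB, ∠T = -7.6°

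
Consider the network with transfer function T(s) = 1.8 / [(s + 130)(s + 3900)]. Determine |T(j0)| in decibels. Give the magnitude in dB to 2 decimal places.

T(0) = 1.8 / (130 × 3900) = 3.5503e-06
20 log₁₀(3.5503e-06) = -108.995 dB

-108.99 dB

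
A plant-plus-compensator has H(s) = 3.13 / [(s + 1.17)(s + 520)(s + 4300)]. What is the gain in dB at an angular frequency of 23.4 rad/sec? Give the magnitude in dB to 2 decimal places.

-144.48 dB

|j23.4 + 1.17| = √(23.4² + 1.17²) = 23.43
|j23.4 + 520| = √(23.4² + 520²) = 520.5
|j23.4 + 4300| = √(23.4² + 4300²) = 4300
|H(j23.4)| = 3.13 / (23.43 × 520.5 × 4300) = 5.9685e-08
20 log₁₀(5.9685e-08) = -144.483 dB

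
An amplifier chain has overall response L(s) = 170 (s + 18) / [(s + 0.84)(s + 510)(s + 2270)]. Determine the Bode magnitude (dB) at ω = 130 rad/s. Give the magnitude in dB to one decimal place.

-76.9 dB

|j130 + 18| = √(130² + 18²) = 131.2
|j130 + 0.84| = √(130² + 0.84²) = 130
|j130 + 510| = √(130² + 510²) = 526.3
|j130 + 2270| = √(130² + 2270²) = 2274
|L(j130)| = 170 × 131.2 / (130 × 526.3 × 2274) = 0.00014341
20 log₁₀(0.00014341) = -76.87 dB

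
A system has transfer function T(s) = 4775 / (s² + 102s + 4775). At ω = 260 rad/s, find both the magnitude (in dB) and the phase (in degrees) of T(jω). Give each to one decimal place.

|(j260)² + 102(j260) + 4775| = |-62825 + j26520| = 6.819e+04
|T(j260)| = 4775 / 6.819e+04 = 0.070022
20 log₁₀(0.070022) = -23.10 dB
∠[(j260)² + 102(j260) + 4775] = ∠[-62825 + j26520] = 157.11°
∠T(j260) = −157.11° = -157.11°

|T| = -23.1 dB, ∠T = -157.1 deg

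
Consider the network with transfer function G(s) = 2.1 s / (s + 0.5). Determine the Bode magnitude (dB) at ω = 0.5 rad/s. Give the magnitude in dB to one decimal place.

|j0.5| = 0.5
|j0.5 + 0.5| = √(0.5² + 0.5²) = 0.7071
|G(j0.5)| = 2.1 × 0.5 / 0.7071 = 1.4849
20 log₁₀(1.4849) = 3.43 dB

3.4 dB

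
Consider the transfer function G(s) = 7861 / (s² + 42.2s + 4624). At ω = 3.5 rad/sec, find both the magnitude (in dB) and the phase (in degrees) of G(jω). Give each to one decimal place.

|(j3.5)² + 42.2(j3.5) + 4624| = |4611.8 + j147.7| = 4614
|G(j3.5)| = 7861 / 4614 = 1.7037
20 log₁₀(1.7037) = 4.63 dB
∠[(j3.5)² + 42.2(j3.5) + 4624] = ∠[4611.8 + j147.7] = 1.83°
∠G(j3.5) = −1.83° = -1.83°

|G| = 4.6 dB, ∠G = -1.8 deg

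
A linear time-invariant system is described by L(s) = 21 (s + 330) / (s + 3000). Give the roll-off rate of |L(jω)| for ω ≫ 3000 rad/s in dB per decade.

0 dB/decade

With 1 zero and 1 pole, the high-frequency asymptotic slope is 20 × (1 − 1) = 0 dB/decade.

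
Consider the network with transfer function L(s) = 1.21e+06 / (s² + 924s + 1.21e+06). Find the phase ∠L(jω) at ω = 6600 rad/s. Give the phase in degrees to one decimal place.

-171.8°

∠[(j6600)² + 924(j6600) + 1.21e+06] = ∠[-4.235e+07 + j6.0984e+06] = 171.81°
∠L(j6600) = −171.81° = -171.81°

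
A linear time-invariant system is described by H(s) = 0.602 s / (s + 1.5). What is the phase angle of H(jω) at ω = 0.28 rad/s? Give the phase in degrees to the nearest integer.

∠(j0.28) = 90.00°
∠(j0.28 + 1.5) = arctan(0.28/1.5) = 10.57°
∠H(j0.28) = 90.00° − 10.57° = 79.43°

79 deg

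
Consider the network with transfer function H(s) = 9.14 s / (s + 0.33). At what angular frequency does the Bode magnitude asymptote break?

The single real pole at s = −0.33 gives a corner at ω = 0.33 rad/s.

0.33 rad/s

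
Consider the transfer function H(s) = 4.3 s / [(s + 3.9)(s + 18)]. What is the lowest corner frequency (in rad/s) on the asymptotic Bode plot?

Break frequencies occur at each pole and zero magnitude: 3.9 rad/s, 18 rad/s.
The lowest is 3.9 rad/s.

3.9 rad/s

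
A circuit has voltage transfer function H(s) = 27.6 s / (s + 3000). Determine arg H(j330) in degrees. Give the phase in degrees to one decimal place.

∠(j330) = 90.00°
∠(j330 + 3000) = arctan(330/3000) = 6.28°
∠H(j330) = 90.00° − 6.28° = 83.72°

83.7°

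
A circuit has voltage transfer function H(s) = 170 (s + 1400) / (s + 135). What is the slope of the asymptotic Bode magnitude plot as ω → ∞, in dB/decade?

With 1 zero and 1 pole, the high-frequency asymptotic slope is 20 × (1 − 1) = 0 dB/decade.

0 dB/decade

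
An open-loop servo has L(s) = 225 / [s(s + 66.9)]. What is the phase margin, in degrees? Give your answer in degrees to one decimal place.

Gain crossover: |L(jω)| = 1 at ω ≈ 3.36 rad s⁻¹.
∠L(j3.36) = −90° − arctan(3.36/66.9) ≈ -92.87°
PM = 180° + (-92.87°) = 87.13°

87.1°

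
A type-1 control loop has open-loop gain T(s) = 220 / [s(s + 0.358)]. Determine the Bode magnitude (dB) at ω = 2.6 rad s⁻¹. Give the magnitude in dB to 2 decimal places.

|j2.6 + 0.358| = √(2.6² + 0.358²) = 2.625
|j2.6| = 2.6
|T(j2.6)| = 220 / (2.625 × 2.6) = 32.24
20 log₁₀(32.24) = 30.168 dB

30.17 dB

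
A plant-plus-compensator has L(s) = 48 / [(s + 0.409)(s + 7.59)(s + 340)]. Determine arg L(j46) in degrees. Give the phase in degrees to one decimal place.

∠(j46 + 0.409) = arctan(46/0.409) = 89.49°
∠(j46 + 7.59) = arctan(46/7.59) = 80.63°
∠(j46 + 340) = arctan(46/340) = 7.70°
∠L(j46) = − (89.49° + 80.63° + 7.70°) = -177.83°

-177.8 deg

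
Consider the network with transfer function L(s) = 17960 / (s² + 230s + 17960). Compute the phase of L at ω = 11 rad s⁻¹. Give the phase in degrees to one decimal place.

-8.1°

∠[(j11)² + 230(j11) + 17960] = ∠[17839 + j2530] = 8.07°
∠L(j11) = −8.07° = -8.07°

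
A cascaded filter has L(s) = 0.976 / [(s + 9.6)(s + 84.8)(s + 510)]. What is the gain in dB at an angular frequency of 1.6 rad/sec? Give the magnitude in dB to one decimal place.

|j1.6 + 9.6| = √(1.6² + 9.6²) = 9.732
|j1.6 + 84.8| = √(1.6² + 84.8²) = 84.82
|j1.6 + 510| = √(1.6² + 510²) = 510
|L(j1.6)| = 0.976 / (9.732 × 84.82 × 510) = 2.3184e-06
20 log₁₀(2.3184e-06) = -112.70 dB

-112.7 dB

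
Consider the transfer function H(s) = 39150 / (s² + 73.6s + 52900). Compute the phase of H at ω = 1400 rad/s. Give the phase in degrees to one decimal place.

-176.9°

∠[(j1400)² + 73.6(j1400) + 52900] = ∠[-1.9071e+06 + j1.0304e+05] = 176.91°
∠H(j1400) = −176.91° = -176.91°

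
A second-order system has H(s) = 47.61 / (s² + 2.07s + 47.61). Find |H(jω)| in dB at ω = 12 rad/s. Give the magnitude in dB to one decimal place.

|(j12)² + 2.07(j12) + 47.61| = |-96.39 + j24.84| = 99.54
|H(j12)| = 47.61 / 99.54 = 0.4783
20 log₁₀(0.4783) = -6.41 dB

-6.4 dB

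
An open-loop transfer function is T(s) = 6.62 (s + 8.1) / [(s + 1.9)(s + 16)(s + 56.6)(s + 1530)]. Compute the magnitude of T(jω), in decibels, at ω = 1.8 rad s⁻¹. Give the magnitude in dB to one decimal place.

-96.5 dB

|j1.8 + 8.1| = √(1.8² + 8.1²) = 8.298
|j1.8 + 1.9| = √(1.8² + 1.9²) = 2.617
|j1.8 + 16| = √(1.8² + 16²) = 16.1
|j1.8 + 56.6| = √(1.8² + 56.6²) = 56.63
|j1.8 + 1530| = √(1.8² + 1530²) = 1530
|T(j1.8)| = 6.62 × 8.298 / (2.617 × 16.1 × 56.63 × 1530) = 1.5045e-05
20 log₁₀(1.5045e-05) = -96.45 dB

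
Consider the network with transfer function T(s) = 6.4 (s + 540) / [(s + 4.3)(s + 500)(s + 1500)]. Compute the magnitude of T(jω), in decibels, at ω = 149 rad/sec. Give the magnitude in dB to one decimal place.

|j149 + 540| = √(149² + 540²) = 560.2
|j149 + 4.3| = √(149² + 4.3²) = 149.1
|j149 + 500| = √(149² + 500²) = 521.7
|j149 + 1500| = √(149² + 1500²) = 1507
|T(j149)| = 6.4 × 560.2 / (149.1 × 521.7 × 1507) = 3.0582e-05
20 log₁₀(3.0582e-05) = -90.29 dB

-90.3 dB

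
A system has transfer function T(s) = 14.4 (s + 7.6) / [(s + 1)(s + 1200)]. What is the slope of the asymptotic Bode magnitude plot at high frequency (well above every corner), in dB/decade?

With 1 zero and 2 poles, the high-frequency asymptotic slope is 20 × (1 − 2) = -20 dB/decade.

-20 dB/decade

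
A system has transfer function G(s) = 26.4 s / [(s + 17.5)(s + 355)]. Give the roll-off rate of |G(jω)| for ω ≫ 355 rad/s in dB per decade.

With 1 zero and 2 poles, the high-frequency asymptotic slope is 20 × (1 − 2) = -20 dB/decade.

-20 dB/decade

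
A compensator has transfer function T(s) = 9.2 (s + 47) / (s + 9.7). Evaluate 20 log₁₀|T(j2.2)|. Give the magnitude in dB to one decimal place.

32.8 dB

|j2.2 + 47| = √(2.2² + 47²) = 47.05
|j2.2 + 9.7| = √(2.2² + 9.7²) = 9.946
|T(j2.2)| = 9.2 × 47.05 / 9.946 = 43.521
20 log₁₀(43.521) = 32.77 dB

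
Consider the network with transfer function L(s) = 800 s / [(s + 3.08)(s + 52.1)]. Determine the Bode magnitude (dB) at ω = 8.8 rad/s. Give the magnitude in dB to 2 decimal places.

|j8.8| = 8.8
|j8.8 + 3.08| = √(8.8² + 3.08²) = 9.323
|j8.8 + 52.1| = √(8.8² + 52.1²) = 52.84
|L(j8.8)| = 800 × 8.8 / (9.323 × 52.84) = 14.291
20 log₁₀(14.291) = 23.101 dB

23.10 dB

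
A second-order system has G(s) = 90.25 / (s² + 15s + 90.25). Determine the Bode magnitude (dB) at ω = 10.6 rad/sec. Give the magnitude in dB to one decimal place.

|(j10.6)² + 15(j10.6) + 90.25| = |-22.11 + j159| = 160.5
|G(j10.6)| = 90.25 / 160.5 = 0.5622
20 log₁₀(0.5622) = -5.00 dB

-5.0 dB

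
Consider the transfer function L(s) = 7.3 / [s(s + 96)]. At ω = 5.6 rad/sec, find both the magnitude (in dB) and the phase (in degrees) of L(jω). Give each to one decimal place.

|L| = -37.4 dB, ∠L = -93.3 deg

|j5.6 + 96| = √(5.6² + 96²) = 96.16
|j5.6| = 5.6
|L(j5.6)| = 7.3 / (96.16 × 5.6) = 0.013556
20 log₁₀(0.013556) = -37.36 dB
∠(j5.6 + 96) = arctan(5.6/96) = 3.34°
∠(j5.6) = 90.00°
∠L(j5.6) = − (3.34° + 90.00°) = -93.34°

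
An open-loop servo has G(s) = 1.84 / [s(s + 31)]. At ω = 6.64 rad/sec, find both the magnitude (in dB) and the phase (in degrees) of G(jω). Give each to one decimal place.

|j6.64 + 31| = √(6.64² + 31²) = 31.7
|j6.64| = 6.64
|G(j6.64)| = 1.84 / (31.7 × 6.64) = 0.0087407
20 log₁₀(0.0087407) = -41.17 dB
∠(j6.64 + 31) = arctan(6.64/31) = 12.09°
∠(j6.64) = 90.00°
∠G(j6.64) = − (12.09° + 90.00°) = -102.09°

|G| = -41.2 dB, ∠G = -102.1 deg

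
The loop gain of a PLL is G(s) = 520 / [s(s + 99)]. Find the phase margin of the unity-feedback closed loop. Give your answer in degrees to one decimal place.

87.0°

Gain crossover: |G(jω)| = 1 at ω ≈ 5.25 rad/s.
∠G(j5.25) = −90° − arctan(5.25/99) ≈ -93.03°
PM = 180° + (-93.03°) = 86.97°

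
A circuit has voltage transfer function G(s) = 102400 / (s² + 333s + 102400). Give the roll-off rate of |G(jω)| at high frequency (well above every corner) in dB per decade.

With 0 zeros and 2 poles, the high-frequency asymptotic slope is 20 × (0 − 2) = -40 dB/decade.

-40 dB/decade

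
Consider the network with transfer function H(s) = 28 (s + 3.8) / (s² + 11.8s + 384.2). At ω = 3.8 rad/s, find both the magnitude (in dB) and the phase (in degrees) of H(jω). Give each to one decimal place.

|H| = -7.9 dB, ∠H = 38.1°

|j3.8 + 3.8| = √(3.8² + 3.8²) = 5.374
|(j3.8)² + 11.8(j3.8) + 384.2| = |369.76 + j44.84| = 372.5
|H(j3.8)| = 28 × 5.374 / 372.5 = 0.40399
20 log₁₀(0.40399) = -7.87 dB
∠(j3.8 + 3.8) = arctan(3.8/3.8) = 45.00°
∠[(j3.8)² + 11.8(j3.8) + 384.2] = ∠[369.76 + j44.84] = 6.91°
∠H(j3.8) = 45.00° − 6.91° = 38.09°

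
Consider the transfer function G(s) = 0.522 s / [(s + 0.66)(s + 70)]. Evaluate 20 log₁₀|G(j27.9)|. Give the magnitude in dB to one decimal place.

-43.2 dB

|j27.9| = 27.9
|j27.9 + 0.66| = √(27.9² + 0.66²) = 27.91
|j27.9 + 70| = √(27.9² + 70²) = 75.36
|G(j27.9)| = 0.522 × 27.9 / (27.91 × 75.36) = 0.0069253
20 log₁₀(0.0069253) = -43.19 dB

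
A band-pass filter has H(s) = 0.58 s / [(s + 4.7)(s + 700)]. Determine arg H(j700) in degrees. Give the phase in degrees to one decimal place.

∠(j700) = 90.00°
∠(j700 + 4.7) = arctan(700/4.7) = 89.62°
∠(j700 + 700) = arctan(700/700) = 45.00°
∠H(j700) = 90.00° − (89.62° + 45.00°) = -44.62°

-44.6°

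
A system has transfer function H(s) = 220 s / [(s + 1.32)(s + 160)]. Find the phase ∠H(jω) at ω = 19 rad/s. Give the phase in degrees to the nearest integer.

∠(j19) = 90.00°
∠(j19 + 1.32) = arctan(19/1.32) = 86.03°
∠(j19 + 160) = arctan(19/160) = 6.77°
∠H(j19) = 90.00° − (86.03° + 6.77°) = -2.80°

-3 deg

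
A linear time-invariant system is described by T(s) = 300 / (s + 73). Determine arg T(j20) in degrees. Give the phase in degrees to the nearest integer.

-15°

∠(j20 + 73) = arctan(20/73) = 15.32°
∠T(j20) = −15.32° = -15.32°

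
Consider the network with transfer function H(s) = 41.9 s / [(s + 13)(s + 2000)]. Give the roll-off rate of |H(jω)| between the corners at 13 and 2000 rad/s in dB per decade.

In this band the factors already past their corner are: 1 differentiator zero, pole at 13; net slope = 0 dB/decade.

0 dB/decade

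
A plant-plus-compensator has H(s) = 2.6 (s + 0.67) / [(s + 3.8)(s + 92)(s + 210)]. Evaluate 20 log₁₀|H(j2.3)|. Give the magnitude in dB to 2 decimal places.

-82.79 dB

|j2.3 + 0.67| = √(2.3² + 0.67²) = 2.396
|j2.3 + 3.8| = √(2.3² + 3.8²) = 4.442
|j2.3 + 92| = √(2.3² + 92²) = 92.03
|j2.3 + 210| = √(2.3² + 210²) = 210
|H(j2.3)| = 2.6 × 2.396 / (4.442 × 92.03 × 210) = 7.2553e-05
20 log₁₀(7.2553e-05) = -82.787 dB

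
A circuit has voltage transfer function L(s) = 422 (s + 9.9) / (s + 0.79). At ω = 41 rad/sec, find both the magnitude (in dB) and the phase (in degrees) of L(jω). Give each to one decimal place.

|j41 + 9.9| = √(41² + 9.9²) = 42.18
|j41 + 0.79| = √(41² + 0.79²) = 41.01
|L(j41)| = 422 × 42.18 / 41.01 = 434.05
20 log₁₀(434.05) = 52.75 dB
∠(j41 + 9.9) = arctan(41/9.9) = 76.43°
∠(j41 + 0.79) = arctan(41/0.79) = 88.90°
∠L(j41) = 76.43° − 88.90° = -12.47°

|L| = 52.8 dB, ∠L = -12.5°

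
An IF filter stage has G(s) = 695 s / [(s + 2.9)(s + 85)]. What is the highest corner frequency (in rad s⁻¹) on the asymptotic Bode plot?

85 rad s⁻¹

Break frequencies occur at each pole and zero magnitude: 2.9 rad s⁻¹, 85 rad s⁻¹.
The highest is 85 rad s⁻¹.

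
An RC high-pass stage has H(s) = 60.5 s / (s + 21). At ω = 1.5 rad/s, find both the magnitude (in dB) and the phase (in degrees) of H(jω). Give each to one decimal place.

|H| = 12.7 dB, ∠H = 85.9°

|j1.5| = 1.5
|j1.5 + 21| = √(1.5² + 21²) = 21.05
|H(j1.5)| = 60.5 × 1.5 / 21.05 = 4.3104
20 log₁₀(4.3104) = 12.69 dB
∠(j1.5) = 90.00°
∠(j1.5 + 21) = arctan(1.5/21) = 4.09°
∠H(j1.5) = 90.00° − 4.09° = 85.91°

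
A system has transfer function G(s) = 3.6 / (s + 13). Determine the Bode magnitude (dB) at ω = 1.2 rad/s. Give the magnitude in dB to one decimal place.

|j1.2 + 13| = √(1.2² + 13²) = 13.06
|G(j1.2)| = 3.6 / 13.06 = 0.27575
20 log₁₀(0.27575) = -11.19 dB

-11.2 dB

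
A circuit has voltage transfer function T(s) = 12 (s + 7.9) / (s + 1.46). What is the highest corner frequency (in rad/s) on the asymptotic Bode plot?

Break frequencies occur at each pole and zero magnitude: 1.46 rad/s, 7.9 rad/s.
The highest is 7.9 rad/s.

7.9 rad/s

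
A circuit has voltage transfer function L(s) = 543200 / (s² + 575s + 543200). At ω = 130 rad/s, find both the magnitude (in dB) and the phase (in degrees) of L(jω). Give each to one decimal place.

|(j130)² + 575(j130) + 543200| = |5.263e+05 + j74750| = 5.316e+05
|L(j130)| = 543200 / 5.316e+05 = 1.0219
20 log₁₀(1.0219) = 0.19 dB
∠[(j130)² + 575(j130) + 543200] = ∠[5.263e+05 + j74750] = 8.08°
∠L(j130) = −8.08° = -8.08°

|L| = 0.2 dB, ∠L = -8.1 deg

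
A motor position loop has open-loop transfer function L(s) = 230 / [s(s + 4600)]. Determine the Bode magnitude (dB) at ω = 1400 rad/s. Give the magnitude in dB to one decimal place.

-89.3 dB

|j1400 + 4600| = √(1400² + 4600²) = 4808
|j1400| = 1400
|L(j1400)| = 230 / (4808 × 1400) = 3.4167e-05
20 log₁₀(3.4167e-05) = -89.33 dB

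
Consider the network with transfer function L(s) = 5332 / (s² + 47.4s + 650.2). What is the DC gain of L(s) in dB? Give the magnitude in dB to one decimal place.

L(0) = 5332 / 650.2 = 8.2006
20 log₁₀(8.2006) = 18.28 dB

18.3 dB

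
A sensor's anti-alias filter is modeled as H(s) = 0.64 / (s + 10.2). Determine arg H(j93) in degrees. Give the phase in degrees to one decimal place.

-83.7°

∠(j93 + 10.2) = arctan(93/10.2) = 83.74°
∠H(j93) = −83.74° = -83.74°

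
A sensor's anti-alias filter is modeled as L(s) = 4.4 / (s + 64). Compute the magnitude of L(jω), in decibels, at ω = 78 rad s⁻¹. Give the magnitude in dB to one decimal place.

-27.2 dB

|j78 + 64| = √(78² + 64²) = 100.9
|L(j78)| = 4.4 / 100.9 = 0.043609
20 log₁₀(0.043609) = -27.21 dB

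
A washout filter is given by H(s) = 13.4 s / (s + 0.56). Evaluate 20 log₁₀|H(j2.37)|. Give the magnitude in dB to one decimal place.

22.3 dB

|j2.37| = 2.37
|j2.37 + 0.56| = √(2.37² + 0.56²) = 2.435
|H(j2.37)| = 13.4 × 2.37 / 2.435 = 13.041
20 log₁₀(13.041) = 22.31 dB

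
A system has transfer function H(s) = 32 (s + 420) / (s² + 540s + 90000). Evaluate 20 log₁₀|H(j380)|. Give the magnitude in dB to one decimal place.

|j380 + 420| = √(380² + 420²) = 566.4
|(j380)² + 540(j380) + 90000| = |-54400 + j2.052e+05| = 2.123e+05
|H(j380)| = 32 × 566.4 / 2.123e+05 = 0.085377
20 log₁₀(0.085377) = -21.37 dB

-21.4 dB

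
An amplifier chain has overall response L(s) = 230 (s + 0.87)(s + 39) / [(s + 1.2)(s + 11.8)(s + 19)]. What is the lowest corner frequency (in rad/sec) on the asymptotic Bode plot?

Break frequencies occur at each pole and zero magnitude: 0.87 rad/sec, 1.2 rad/sec, 11.8 rad/sec, 19 rad/sec, 39 rad/sec.
The lowest is 0.87 rad/sec.

0.87 rad/sec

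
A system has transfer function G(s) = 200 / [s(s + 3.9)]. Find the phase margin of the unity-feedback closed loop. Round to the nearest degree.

16°

Gain crossover: |G(jω)| = 1 at ω ≈ 13.9 rad/s.
∠G(j13.9) = −90° − arctan(13.9/3.9) ≈ -164.30°
PM = 180° + (-164.30°) = 15.70°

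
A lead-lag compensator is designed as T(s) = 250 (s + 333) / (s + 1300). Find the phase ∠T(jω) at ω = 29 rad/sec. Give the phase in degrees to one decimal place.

3.7°

∠(j29 + 333) = arctan(29/333) = 4.98°
∠(j29 + 1300) = arctan(29/1300) = 1.28°
∠T(j29) = 4.98° − 1.28° = 3.70°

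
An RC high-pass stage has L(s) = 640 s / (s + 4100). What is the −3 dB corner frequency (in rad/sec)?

4100 rad/sec

For a single-pole high-pass, the −3 dB point is at the pole: ω = 4100 rad/sec.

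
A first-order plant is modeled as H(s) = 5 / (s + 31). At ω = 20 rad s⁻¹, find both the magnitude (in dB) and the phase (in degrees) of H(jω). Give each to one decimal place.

|H| = -17.4 dB, ∠H = -32.8°

|j20 + 31| = √(20² + 31²) = 36.89
|H(j20)| = 5 / 36.89 = 0.13553
20 log₁₀(0.13553) = -17.36 dB
∠(j20 + 31) = arctan(20/31) = 32.83°
∠H(j20) = −32.83° = -32.83°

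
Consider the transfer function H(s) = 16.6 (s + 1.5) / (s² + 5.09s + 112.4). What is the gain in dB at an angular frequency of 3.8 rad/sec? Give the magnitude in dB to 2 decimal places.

|j3.8 + 1.5| = √(3.8² + 1.5²) = 4.085
|(j3.8)² + 5.09(j3.8) + 112.4| = |97.96 + j19.342| = 99.85
|H(j3.8)| = 16.6 × 4.085 / 99.85 = 0.67918
20 log₁₀(0.67918) = -3.360 dB

-3.36 dB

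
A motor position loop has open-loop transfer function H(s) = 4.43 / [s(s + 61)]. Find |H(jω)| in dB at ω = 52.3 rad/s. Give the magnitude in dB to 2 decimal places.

-59.54 dB

|j52.3 + 61| = √(52.3² + 61²) = 80.35
|j52.3| = 52.3
|H(j52.3)| = 4.43 / (80.35 × 52.3) = 0.0010542
20 log₁₀(0.0010542) = -59.542 dB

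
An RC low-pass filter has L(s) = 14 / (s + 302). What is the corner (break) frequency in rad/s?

302 rad/s

The single real pole at s = −302 gives a corner at ω = 302 rad/s.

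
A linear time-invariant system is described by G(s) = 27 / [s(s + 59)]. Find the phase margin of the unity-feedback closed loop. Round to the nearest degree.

90°

Gain crossover: |G(jω)| = 1 at ω ≈ 0.458 rad/s.
∠G(j0.458) = −90° − arctan(0.458/59) ≈ -90.44°
PM = 180° + (-90.44°) = 89.56°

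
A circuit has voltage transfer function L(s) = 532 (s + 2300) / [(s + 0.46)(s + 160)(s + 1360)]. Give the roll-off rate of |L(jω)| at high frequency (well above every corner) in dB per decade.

-40 dB/decade

With 1 zero and 3 poles, the high-frequency asymptotic slope is 20 × (1 − 3) = -40 dB/decade.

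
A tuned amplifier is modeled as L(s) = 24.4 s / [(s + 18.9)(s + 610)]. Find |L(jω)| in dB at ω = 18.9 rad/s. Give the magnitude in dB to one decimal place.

|j18.9| = 18.9
|j18.9 + 18.9| = √(18.9² + 18.9²) = 26.73
|j18.9 + 610| = √(18.9² + 610²) = 610.3
|L(j18.9)| = 24.4 × 18.9 / (26.73 × 610.3) = 0.028271
20 log₁₀(0.028271) = -30.97 dB

-31.0 dB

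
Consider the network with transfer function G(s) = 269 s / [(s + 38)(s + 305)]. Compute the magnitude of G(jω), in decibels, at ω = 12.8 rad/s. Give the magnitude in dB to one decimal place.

|j12.8| = 12.8
|j12.8 + 38| = √(12.8² + 38²) = 40.1
|j12.8 + 305| = √(12.8² + 305²) = 305.3
|G(j12.8)| = 269 × 12.8 / (40.1 × 305.3) = 0.28129
20 log₁₀(0.28129) = -11.02 dB

-11.0 dB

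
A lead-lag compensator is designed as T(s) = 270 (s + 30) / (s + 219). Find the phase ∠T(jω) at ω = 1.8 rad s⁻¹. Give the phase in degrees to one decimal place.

3.0 deg

∠(j1.8 + 30) = arctan(1.8/30) = 3.43°
∠(j1.8 + 219) = arctan(1.8/219) = 0.47°
∠T(j1.8) = 3.43° − 0.47° = 2.96°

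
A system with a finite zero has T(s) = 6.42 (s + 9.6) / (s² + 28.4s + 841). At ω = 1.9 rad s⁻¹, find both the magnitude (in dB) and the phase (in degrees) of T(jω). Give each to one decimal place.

|j1.9 + 9.6| = √(1.9² + 9.6²) = 9.786
|(j1.9)² + 28.4(j1.9) + 841| = |837.39 + j53.96| = 839.1
|T(j1.9)| = 6.42 × 9.786 / 839.1 = 0.074872
20 log₁₀(0.074872) = -22.51 dB
∠(j1.9 + 9.6) = arctan(1.9/9.6) = 11.20°
∠[(j1.9)² + 28.4(j1.9) + 841] = ∠[837.39 + j53.96] = 3.69°
∠T(j1.9) = 11.20° − 3.69° = 7.51°

|T| = -22.5 dB, ∠T = 7.5 deg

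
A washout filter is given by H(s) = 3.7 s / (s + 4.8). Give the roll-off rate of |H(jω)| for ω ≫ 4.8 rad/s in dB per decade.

With 1 zero and 1 pole, the high-frequency asymptotic slope is 20 × (1 − 1) = 0 dB/decade.

0 dB/decade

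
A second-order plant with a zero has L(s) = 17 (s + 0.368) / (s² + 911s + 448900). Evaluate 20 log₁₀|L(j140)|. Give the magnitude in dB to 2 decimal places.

|j140 + 0.368| = √(140² + 0.368²) = 140
|(j140)² + 911(j140) + 448900| = |4.293e+05 + j1.2754e+05| = 4.478e+05
|L(j140)| = 17 × 140 / 4.478e+05 = 0.0053144
20 log₁₀(0.0053144) = -45.491 dB

-45.49 dB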